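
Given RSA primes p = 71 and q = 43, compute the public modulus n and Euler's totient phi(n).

Step 1: n = p * q = 71 * 43 = 3053.
Step 2: phi(n) = (p-1)(q-1) = 70 * 42 = 2940.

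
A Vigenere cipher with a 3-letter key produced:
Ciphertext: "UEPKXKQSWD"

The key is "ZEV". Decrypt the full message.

Step 1: Key 'ZEV' has length 3. Extended key: ZEVZEVZEVZ
Step 2: Decrypt each position:
  U(20) - Z(25) = 21 = V
  E(4) - E(4) = 0 = A
  P(15) - V(21) = 20 = U
  K(10) - Z(25) = 11 = L
  X(23) - E(4) = 19 = T
  K(10) - V(21) = 15 = P
  Q(16) - Z(25) = 17 = R
  S(18) - E(4) = 14 = O
  W(22) - V(21) = 1 = B
  D(3) - Z(25) = 4 = E
Plaintext: VAULTPROBE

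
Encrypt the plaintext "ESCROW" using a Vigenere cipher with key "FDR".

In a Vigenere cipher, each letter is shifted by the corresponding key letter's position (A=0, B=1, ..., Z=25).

Step 1: Repeat key to match plaintext length:
  Plaintext: ESCROW
  Key:       FDRFDR
Step 2: Encrypt each letter:
  E(4) + F(5) = (4+5) mod 26 = 9 = J
  S(18) + D(3) = (18+3) mod 26 = 21 = V
  C(2) + R(17) = (2+17) mod 26 = 19 = T
  R(17) + F(5) = (17+5) mod 26 = 22 = W
  O(14) + D(3) = (14+3) mod 26 = 17 = R
  W(22) + R(17) = (22+17) mod 26 = 13 = N
Ciphertext: JVTWRN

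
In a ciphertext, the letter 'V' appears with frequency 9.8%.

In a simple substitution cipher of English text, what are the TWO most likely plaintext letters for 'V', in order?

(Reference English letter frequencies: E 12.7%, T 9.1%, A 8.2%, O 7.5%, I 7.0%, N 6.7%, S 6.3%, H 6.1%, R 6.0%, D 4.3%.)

Step 1: Observed frequency of 'V' is 9.8%.
Step 2: Compute distances to each reference frequency and sort:
  T (9.1%): difference = 0.7% <-- BEST
  A (8.2%): difference = 1.6% <-- RUNNER-UP
  O (7.5%): difference = 2.3%
  I (7.0%): difference = 2.8%
  E (12.7%): difference = 2.9%
Step 3: Most likely is 'T' (9.1%, diff 0.7%); second most likely is 'A' (8.2%, diff 1.6%).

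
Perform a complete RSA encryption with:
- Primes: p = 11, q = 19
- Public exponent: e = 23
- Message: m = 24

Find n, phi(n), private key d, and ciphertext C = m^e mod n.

Step 1: n = 11 * 19 = 209.
Step 2: phi(n) = (11-1)(19-1) = 10 * 18 = 180.
Step 3: Find d = 23^(-1) mod 180 = 47.
  Verify: 23 * 47 = 1081 = 1 (mod 180).
Step 4: C = 24^23 mod 209 = 85.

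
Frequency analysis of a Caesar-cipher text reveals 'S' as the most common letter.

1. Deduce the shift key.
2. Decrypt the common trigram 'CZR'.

Step 1: In English, 'E' is the most frequent letter (12.7%).
Step 2: The most frequent ciphertext letter is 'S' (position 18).
Step 3: Shift = (18 - 4) mod 26 = 14.
Step 4: Decrypt 'CZR' by shifting back 14:
  C -> O
  Z -> L
  R -> D
Step 5: 'CZR' decrypts to 'OLD'.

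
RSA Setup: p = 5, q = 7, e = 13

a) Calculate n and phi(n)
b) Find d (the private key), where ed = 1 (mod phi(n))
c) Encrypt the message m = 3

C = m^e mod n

Step 1: n = 5 * 7 = 35.
Step 2: phi(n) = (5-1)(7-1) = 4 * 6 = 24.
Step 3: Find d = 13^(-1) mod 24 = 13.
  Verify: 13 * 13 = 169 = 1 (mod 24).
Step 4: C = 3^13 mod 35 = 3.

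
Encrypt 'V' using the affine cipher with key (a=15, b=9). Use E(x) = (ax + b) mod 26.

Step 1: Convert 'V' to number: x = 21.
Step 2: E(21) = (15 * 21 + 9) mod 26 = 324 mod 26 = 12.
Step 3: Convert 12 back to letter: M.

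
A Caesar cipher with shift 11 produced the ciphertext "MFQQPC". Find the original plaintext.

Step 1: Reverse the shift by subtracting 11 from each letter position.
  M (position 12) -> position (12-11) mod 26 = 1 -> B
  F (position 5) -> position (5-11) mod 26 = 20 -> U
  Q (position 16) -> position (16-11) mod 26 = 5 -> F
  Q (position 16) -> position (16-11) mod 26 = 5 -> F
  P (position 15) -> position (15-11) mod 26 = 4 -> E
  C (position 2) -> position (2-11) mod 26 = 17 -> R
Decrypted message: BUFFER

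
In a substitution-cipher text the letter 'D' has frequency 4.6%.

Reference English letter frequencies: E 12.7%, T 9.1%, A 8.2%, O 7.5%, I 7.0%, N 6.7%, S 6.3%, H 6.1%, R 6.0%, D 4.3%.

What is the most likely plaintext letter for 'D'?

Step 1: The observed frequency is 4.6%.
Step 2: Compare with English frequencies:
  E: 12.7% (difference: 8.1%)
  T: 9.1% (difference: 4.5%)
  A: 8.2% (difference: 3.6%)
  O: 7.5% (difference: 2.9%)
  I: 7.0% (difference: 2.4%)
  N: 6.7% (difference: 2.1%)
  S: 6.3% (difference: 1.7%)
  H: 6.1% (difference: 1.5%)
  R: 6.0% (difference: 1.4%)
  D: 4.3% (difference: 0.3%) <-- closest
Step 3: 'D' most likely represents 'D' (frequency 4.3%).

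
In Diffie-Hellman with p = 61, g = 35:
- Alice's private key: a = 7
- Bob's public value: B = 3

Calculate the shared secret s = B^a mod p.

Step 1: s = B^a mod p = 3^7 mod 61.
  3^1 mod 61 = 3
  3^2 mod 61 = (3 * 3) mod 61 = 9
  3^3 mod 61 = (9 * 3) mod 61 = 27
  3^4 mod 61 = (27 * 3) mod 61 = 20
  3^5 mod 61 = (20 * 3) mod 61 = 60
  3^6 mod 61 = (60 * 3) mod 61 = 58
  3^7 mod 61 = (58 * 3) mod 61 = 52
Result: shared secret = 52.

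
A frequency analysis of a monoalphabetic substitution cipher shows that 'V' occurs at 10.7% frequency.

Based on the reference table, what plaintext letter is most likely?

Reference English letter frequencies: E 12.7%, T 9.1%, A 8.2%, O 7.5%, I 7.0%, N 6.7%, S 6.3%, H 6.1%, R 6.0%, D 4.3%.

Step 1: The observed frequency is 10.7%.
Step 2: Compare with English frequencies:
  E: 12.7% (difference: 2.0%)
  T: 9.1% (difference: 1.6%) <-- closest
  A: 8.2% (difference: 2.5%)
  O: 7.5% (difference: 3.2%)
  I: 7.0% (difference: 3.7%)
  N: 6.7% (difference: 4.0%)
  S: 6.3% (difference: 4.4%)
  H: 6.1% (difference: 4.6%)
  R: 6.0% (difference: 4.7%)
  D: 4.3% (difference: 6.4%)
Step 3: 'V' most likely represents 'T' (frequency 9.1%).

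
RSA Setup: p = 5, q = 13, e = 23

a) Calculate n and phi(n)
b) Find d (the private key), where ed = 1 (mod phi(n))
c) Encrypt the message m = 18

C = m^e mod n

Step 1: n = 5 * 13 = 65.
Step 2: phi(n) = (5-1)(13-1) = 4 * 12 = 48.
Step 3: Find d = 23^(-1) mod 48 = 23.
  Verify: 23 * 23 = 529 = 1 (mod 48).
Step 4: C = 18^23 mod 65 = 47.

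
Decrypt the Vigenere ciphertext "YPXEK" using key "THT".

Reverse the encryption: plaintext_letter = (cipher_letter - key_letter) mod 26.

Step 1: Extend key: THTTH
Step 2: Decrypt each letter (c - k) mod 26:
  Y(24) - T(19) = (24-19) mod 26 = 5 = F
  P(15) - H(7) = (15-7) mod 26 = 8 = I
  X(23) - T(19) = (23-19) mod 26 = 4 = E
  E(4) - T(19) = (4-19) mod 26 = 11 = L
  K(10) - H(7) = (10-7) mod 26 = 3 = D
Plaintext: FIELD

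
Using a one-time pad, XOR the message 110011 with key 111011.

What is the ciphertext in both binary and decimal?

Step 1: Write out the XOR operation bit by bit:
  Message: 110011
  Key:     111011
  XOR:     001000
Step 2: Convert to decimal: 001000 = 8.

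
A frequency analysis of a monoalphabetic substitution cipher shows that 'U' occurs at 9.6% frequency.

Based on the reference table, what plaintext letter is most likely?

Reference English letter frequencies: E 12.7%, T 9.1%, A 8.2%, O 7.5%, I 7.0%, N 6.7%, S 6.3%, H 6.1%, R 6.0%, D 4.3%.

Step 1: The observed frequency is 9.6%.
Step 2: Compare with English frequencies:
  E: 12.7% (difference: 3.1%)
  T: 9.1% (difference: 0.5%) <-- closest
  A: 8.2% (difference: 1.4%)
  O: 7.5% (difference: 2.1%)
  I: 7.0% (difference: 2.6%)
  N: 6.7% (difference: 2.9%)
  S: 6.3% (difference: 3.3%)
  H: 6.1% (difference: 3.5%)
  R: 6.0% (difference: 3.6%)
  D: 4.3% (difference: 5.3%)
Step 3: 'U' most likely represents 'T' (frequency 9.1%).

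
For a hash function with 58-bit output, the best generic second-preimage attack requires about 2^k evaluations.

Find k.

Step 1: The hash has a 58-bit output.
Step 2: Second-preimage resistance means: given a specific input x, it should be infeasible to find a different y with h(y) = h(x).
With a 58-bit output, a generic search for a second preimage costs about 2^58 evaluations (each trial matches the fixed target with probability 2^-58).
Step 3: Security level = 58 bits.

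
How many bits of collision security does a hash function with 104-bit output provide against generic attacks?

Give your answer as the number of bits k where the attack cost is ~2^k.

Step 1: The hash has a 104-bit output.
Step 2: Collision resistance means it should be infeasible to find any x != y with h(x) = h(y).
By the birthday bound, a generic collision search succeeds after about sqrt(2^104) = 2^(104/2) = 2^52 evaluations.
Step 3: Security level = 52 bits.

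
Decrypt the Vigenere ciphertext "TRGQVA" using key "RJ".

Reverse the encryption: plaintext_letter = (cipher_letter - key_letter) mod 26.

Step 1: Extend key: RJRJRJ
Step 2: Decrypt each letter (c - k) mod 26:
  T(19) - R(17) = (19-17) mod 26 = 2 = C
  R(17) - J(9) = (17-9) mod 26 = 8 = I
  G(6) - R(17) = (6-17) mod 26 = 15 = P
  Q(16) - J(9) = (16-9) mod 26 = 7 = H
  V(21) - R(17) = (21-17) mod 26 = 4 = E
  A(0) - J(9) = (0-9) mod 26 = 17 = R
Plaintext: CIPHER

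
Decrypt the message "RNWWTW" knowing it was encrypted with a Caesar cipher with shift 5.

Step 1: Reverse the shift by subtracting 5 from each letter position.
  R (position 17) -> position (17-5) mod 26 = 12 -> M
  N (position 13) -> position (13-5) mod 26 = 8 -> I
  W (position 22) -> position (22-5) mod 26 = 17 -> R
  W (position 22) -> position (22-5) mod 26 = 17 -> R
  T (position 19) -> position (19-5) mod 26 = 14 -> O
  W (position 22) -> position (22-5) mod 26 = 17 -> R
Decrypted message: MIRROR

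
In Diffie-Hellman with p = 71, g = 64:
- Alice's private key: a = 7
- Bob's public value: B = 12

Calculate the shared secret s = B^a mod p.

Step 1: s = B^a mod p = 12^7 mod 71.
  12^1 mod 71 = 12
  12^2 mod 71 = (12 * 12) mod 71 = 2
  12^3 mod 71 = (2 * 12) mod 71 = 24
  12^4 mod 71 = (24 * 12) mod 71 = 4
  12^5 mod 71 = (4 * 12) mod 71 = 48
  12^6 mod 71 = (48 * 12) mod 71 = 8
  12^7 mod 71 = (8 * 12) mod 71 = 25
Result: shared secret = 25.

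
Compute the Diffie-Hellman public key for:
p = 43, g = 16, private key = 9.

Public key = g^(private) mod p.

Step 1: A = g^a mod p = 16^9 mod 43.
  16^1 mod 43 = 16
  16^2 mod 43 = (16 * 16) mod 43 = 41
  16^3 mod 43 = (41 * 16) mod 43 = 11
  16^4 mod 43 = (11 * 16) mod 43 = 4
  16^5 mod 43 = (4 * 16) mod 43 = 21
  16^6 mod 43 = (21 * 16) mod 43 = 35
  16^7 mod 43 = (35 * 16) mod 43 = 1
  16^8 mod 43 = (1 * 16) mod 43 = 16
  16^9 mod 43 = (16 * 16) mod 43 = 41
Result: A = 41.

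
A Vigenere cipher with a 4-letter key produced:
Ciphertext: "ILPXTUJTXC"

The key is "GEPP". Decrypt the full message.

Step 1: Key 'GEPP' has length 4. Extended key: GEPPGEPPGE
Step 2: Decrypt each position:
  I(8) - G(6) = 2 = C
  L(11) - E(4) = 7 = H
  P(15) - P(15) = 0 = A
  X(23) - P(15) = 8 = I
  T(19) - G(6) = 13 = N
  U(20) - E(4) = 16 = Q
  J(9) - P(15) = 20 = U
  T(19) - P(15) = 4 = E
  X(23) - G(6) = 17 = R
  C(2) - E(4) = 24 = Y
Plaintext: CHAINQUERY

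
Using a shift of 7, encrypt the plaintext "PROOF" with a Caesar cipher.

Step 1: For each letter, shift forward by 7 positions (mod 26).
  P (position 15) -> position (15+7) mod 26 = 22 -> W
  R (position 17) -> position (17+7) mod 26 = 24 -> Y
  O (position 14) -> position (14+7) mod 26 = 21 -> V
  O (position 14) -> position (14+7) mod 26 = 21 -> V
  F (position 5) -> position (5+7) mod 26 = 12 -> M
Result: WYVVM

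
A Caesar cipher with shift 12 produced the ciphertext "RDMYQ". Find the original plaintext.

Step 1: Reverse the shift by subtracting 12 from each letter position.
  R (position 17) -> position (17-12) mod 26 = 5 -> F
  D (position 3) -> position (3-12) mod 26 = 17 -> R
  M (position 12) -> position (12-12) mod 26 = 0 -> A
  Y (position 24) -> position (24-12) mod 26 = 12 -> M
  Q (position 16) -> position (16-12) mod 26 = 4 -> E
Decrypted message: FRAME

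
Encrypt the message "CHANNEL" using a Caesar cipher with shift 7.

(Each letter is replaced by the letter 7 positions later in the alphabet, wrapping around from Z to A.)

Step 1: For each letter, shift forward by 7 positions (mod 26).
  C (position 2) -> position (2+7) mod 26 = 9 -> J
  H (position 7) -> position (7+7) mod 26 = 14 -> O
  A (position 0) -> position (0+7) mod 26 = 7 -> H
  N (position 13) -> position (13+7) mod 26 = 20 -> U
  N (position 13) -> position (13+7) mod 26 = 20 -> U
  E (position 4) -> position (4+7) mod 26 = 11 -> L
  L (position 11) -> position (11+7) mod 26 = 18 -> S
Result: JOHUULS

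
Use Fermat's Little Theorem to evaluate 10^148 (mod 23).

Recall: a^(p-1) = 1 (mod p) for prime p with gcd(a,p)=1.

Step 1: Since 23 is prime, by Fermat's Little Theorem: 10^22 = 1 (mod 23).
Step 2: Reduce exponent: 148 mod 22 = 16.
Step 3: So 10^148 = 10^16 (mod 23).
Step 4: 10^16 mod 23 = 4.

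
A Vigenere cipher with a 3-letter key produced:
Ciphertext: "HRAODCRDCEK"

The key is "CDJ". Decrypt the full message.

Step 1: Key 'CDJ' has length 3. Extended key: CDJCDJCDJCD
Step 2: Decrypt each position:
  H(7) - C(2) = 5 = F
  R(17) - D(3) = 14 = O
  A(0) - J(9) = 17 = R
  O(14) - C(2) = 12 = M
  D(3) - D(3) = 0 = A
  C(2) - J(9) = 19 = T
  R(17) - C(2) = 15 = P
  D(3) - D(3) = 0 = A
  C(2) - J(9) = 19 = T
  E(4) - C(2) = 2 = C
  K(10) - D(3) = 7 = H
Plaintext: FORMATPATCH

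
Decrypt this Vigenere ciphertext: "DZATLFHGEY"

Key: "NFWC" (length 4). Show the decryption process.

Step 1: Key 'NFWC' has length 4. Extended key: NFWCNFWCNF
Step 2: Decrypt each position:
  D(3) - N(13) = 16 = Q
  Z(25) - F(5) = 20 = U
  A(0) - W(22) = 4 = E
  T(19) - C(2) = 17 = R
  L(11) - N(13) = 24 = Y
  F(5) - F(5) = 0 = A
  H(7) - W(22) = 11 = L
  G(6) - C(2) = 4 = E
  E(4) - N(13) = 17 = R
  Y(24) - F(5) = 19 = T
Plaintext: QUERYALERT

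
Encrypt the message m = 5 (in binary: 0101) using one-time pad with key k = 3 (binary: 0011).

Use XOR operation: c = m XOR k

Step 1: Write out the XOR operation bit by bit:
  Message: 0101
  Key:     0011
  XOR:     0110
Step 2: Convert to decimal: 0110 = 6.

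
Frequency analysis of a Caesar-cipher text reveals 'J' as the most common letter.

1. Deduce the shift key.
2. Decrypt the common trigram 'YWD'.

Step 1: In English, 'E' is the most frequent letter (12.7%).
Step 2: The most frequent ciphertext letter is 'J' (position 9).
Step 3: Shift = (9 - 4) mod 26 = 5.
Step 4: Decrypt 'YWD' by shifting back 5:
  Y -> T
  W -> R
  D -> Y
Step 5: 'YWD' decrypts to 'TRY'.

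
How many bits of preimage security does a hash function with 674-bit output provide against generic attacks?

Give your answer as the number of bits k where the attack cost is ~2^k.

Step 1: The hash has a 674-bit output.
Step 2: Preimage resistance means: given a digest h(x), it should be infeasible to find any input that hashes to it.
With a 674-bit output there are 2^674 possible digests, so a generic brute-force preimage search costs about 2^674 evaluations.
Step 3: Security level = 674 bits.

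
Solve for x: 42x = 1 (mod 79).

Step 1: We need x such that 42 * x = 1 (mod 79).
Step 2: Using the extended Euclidean algorithm or trial:
  42 * 32 = 1344 = 17 * 79 + 1.
Step 3: Since 1344 mod 79 = 1, the inverse is x = 32.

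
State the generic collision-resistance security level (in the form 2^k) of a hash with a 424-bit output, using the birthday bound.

Step 1: The birthday paradox gives collision probability ~50% after sqrt(2^n) = 2^(n/2) hashes.
Step 2: For 424-bit output: 2^(424/2) = 2^212.
Step 3: Approximately 2^212 hash computations needed.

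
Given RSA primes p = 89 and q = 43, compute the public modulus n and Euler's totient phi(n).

Step 1: n = p * q = 89 * 43 = 3827.
Step 2: phi(n) = (p-1)(q-1) = 88 * 42 = 3696.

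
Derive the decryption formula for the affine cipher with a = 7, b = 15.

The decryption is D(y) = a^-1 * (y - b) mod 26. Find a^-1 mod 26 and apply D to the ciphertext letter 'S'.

Step 1: Find a^-1, the modular inverse of 7 mod 26.
Step 2: We need 7 * a^-1 = 1 (mod 26).
Step 3: 7 * 15 = 105 = 4 * 26 + 1, so a^-1 = 15.
Step 4: D(y) = 15(y - 15) mod 26.
Step 5: Apply to 'S' (y = 18): D(18) = 15 * (18 - 15) mod 26 = 15 * 3 mod 26 = 19 -> 'T'.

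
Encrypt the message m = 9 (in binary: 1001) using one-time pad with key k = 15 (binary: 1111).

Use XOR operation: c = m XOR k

Step 1: Write out the XOR operation bit by bit:
  Message: 1001
  Key:     1111
  XOR:     0110
Step 2: Convert to decimal: 0110 = 6.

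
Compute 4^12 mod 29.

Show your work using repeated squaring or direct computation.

Step 1: Compute 4^12 mod 29 step by step, reducing modulo 29 at each step.
  4^1 mod 29 = 4
  4^2 mod 29 = (4 * 4) mod 29 = 16
  4^3 mod 29 = (16 * 4) mod 29 = 6
  4^4 mod 29 = (6 * 4) mod 29 = 24
  4^5 mod 29 = (24 * 4) mod 29 = 9
  4^6 mod 29 = (9 * 4) mod 29 = 7
  4^7 mod 29 = (7 * 4) mod 29 = 28
  4^8 mod 29 = (28 * 4) mod 29 = 25
  4^9 mod 29 = (25 * 4) mod 29 = 13
  4^10 mod 29 = (13 * 4) mod 29 = 23
  4^11 mod 29 = (23 * 4) mod 29 = 5
  4^12 mod 29 = (5 * 4) mod 29 = 20
Step 2: Result = 20.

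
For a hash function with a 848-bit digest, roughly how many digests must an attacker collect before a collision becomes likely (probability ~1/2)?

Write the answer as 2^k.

Step 1: The birthday paradox gives collision probability ~50% after sqrt(2^n) = 2^(n/2) hashes.
Step 2: For 848-bit output: 2^(848/2) = 2^424.
Step 3: Approximately 2^424 hash computations needed.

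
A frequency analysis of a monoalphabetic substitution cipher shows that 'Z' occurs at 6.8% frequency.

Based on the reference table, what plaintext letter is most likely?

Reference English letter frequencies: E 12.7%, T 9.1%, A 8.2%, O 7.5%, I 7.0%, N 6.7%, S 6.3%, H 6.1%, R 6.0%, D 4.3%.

Step 1: The observed frequency is 6.8%.
Step 2: Compare with English frequencies:
  E: 12.7% (difference: 5.9%)
  T: 9.1% (difference: 2.3%)
  A: 8.2% (difference: 1.4%)
  O: 7.5% (difference: 0.7%)
  I: 7.0% (difference: 0.2%)
  N: 6.7% (difference: 0.1%) <-- closest
  S: 6.3% (difference: 0.5%)
  H: 6.1% (difference: 0.7%)
  R: 6.0% (difference: 0.8%)
  D: 4.3% (difference: 2.5%)
Step 3: 'Z' most likely represents 'N' (frequency 6.7%).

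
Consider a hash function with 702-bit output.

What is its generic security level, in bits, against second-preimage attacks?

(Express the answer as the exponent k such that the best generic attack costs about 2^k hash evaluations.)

Step 1: The hash has a 702-bit output.
Step 2: Second-preimage resistance means: given a specific input x, it should be infeasible to find a different y with h(y) = h(x).
With a 702-bit output, a generic search for a second preimage costs about 2^702 evaluations (each trial matches the fixed target with probability 2^-702).
Step 3: Security level = 702 bits.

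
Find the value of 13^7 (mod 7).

Step 1: Compute 13^7 mod 7 step by step, reducing modulo 7 at each step.
  13^1 mod 7 = 6
  13^2 mod 7 = (6 * 13) mod 7 = 1
  13^3 mod 7 = (1 * 13) mod 7 = 6
  13^4 mod 7 = (6 * 13) mod 7 = 1
  13^5 mod 7 = (1 * 13) mod 7 = 6
  13^6 mod 7 = (6 * 13) mod 7 = 1
  13^7 mod 7 = (1 * 13) mod 7 = 6
Step 2: Result = 6.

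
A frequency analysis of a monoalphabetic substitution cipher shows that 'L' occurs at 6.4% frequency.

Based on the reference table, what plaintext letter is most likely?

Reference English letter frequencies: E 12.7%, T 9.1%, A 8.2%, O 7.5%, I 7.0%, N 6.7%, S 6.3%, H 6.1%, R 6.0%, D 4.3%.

Step 1: The observed frequency is 6.4%.
Step 2: Compare with English frequencies:
  E: 12.7% (difference: 6.3%)
  T: 9.1% (difference: 2.7%)
  A: 8.2% (difference: 1.8%)
  O: 7.5% (difference: 1.1%)
  I: 7.0% (difference: 0.6%)
  N: 6.7% (difference: 0.3%)
  S: 6.3% (difference: 0.1%) <-- closest
  H: 6.1% (difference: 0.3%)
  R: 6.0% (difference: 0.4%)
  D: 4.3% (difference: 2.1%)
Step 3: 'L' most likely represents 'S' (frequency 6.3%).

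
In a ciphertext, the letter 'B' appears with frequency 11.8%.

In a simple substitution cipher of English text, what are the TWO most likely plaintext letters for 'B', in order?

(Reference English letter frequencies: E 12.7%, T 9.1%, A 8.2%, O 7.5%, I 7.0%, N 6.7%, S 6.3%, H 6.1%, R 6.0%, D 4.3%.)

Step 1: Observed frequency of 'B' is 11.8%.
Step 2: Compute distances to each reference frequency and sort:
  E (12.7%): difference = 0.9% <-- BEST
  T (9.1%): difference = 2.7% <-- RUNNER-UP
  A (8.2%): difference = 3.6%
  O (7.5%): difference = 4.3%
  I (7.0%): difference = 4.8%
Step 3: Most likely is 'E' (12.7%, diff 0.9%); second most likely is 'T' (9.1%, diff 2.7%).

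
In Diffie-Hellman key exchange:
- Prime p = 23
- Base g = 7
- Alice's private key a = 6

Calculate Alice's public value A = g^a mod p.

Step 1: A = g^a mod p = 7^6 mod 23.
  7^1 mod 23 = 7
  7^2 mod 23 = (7 * 7) mod 23 = 3
  7^3 mod 23 = (3 * 7) mod 23 = 21
  7^4 mod 23 = (21 * 7) mod 23 = 9
  7^5 mod 23 = (9 * 7) mod 23 = 17
  7^6 mod 23 = (17 * 7) mod 23 = 4
Result: A = 4.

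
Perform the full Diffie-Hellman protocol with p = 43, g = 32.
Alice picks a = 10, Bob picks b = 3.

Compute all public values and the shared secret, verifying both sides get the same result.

Step 1: A = g^a mod p = 32^10 mod 43 = 41.
Step 2: B = g^b mod p = 32^3 mod 43 = 2.
Step 3: Alice computes s = B^a mod p = 2^10 mod 43 = 35.
Step 4: Bob computes s = A^b mod p = 41^3 mod 43 = 35.
Both sides agree: shared secret = 35.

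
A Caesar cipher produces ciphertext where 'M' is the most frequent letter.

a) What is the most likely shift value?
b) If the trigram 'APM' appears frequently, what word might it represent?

Step 1: In English, 'E' is the most frequent letter (12.7%).
Step 2: The most frequent ciphertext letter is 'M' (position 12).
Step 3: Shift = (12 - 4) mod 26 = 8.
Step 4: Decrypt 'APM' by shifting back 8:
  A -> S
  P -> H
  M -> E
Step 5: 'APM' decrypts to 'SHE'.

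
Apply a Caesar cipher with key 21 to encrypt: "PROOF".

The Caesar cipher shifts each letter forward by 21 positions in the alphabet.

Step 1: For each letter, shift forward by 21 positions (mod 26).
  P (position 15) -> position (15+21) mod 26 = 10 -> K
  R (position 17) -> position (17+21) mod 26 = 12 -> M
  O (position 14) -> position (14+21) mod 26 = 9 -> J
  O (position 14) -> position (14+21) mod 26 = 9 -> J
  F (position 5) -> position (5+21) mod 26 = 0 -> A
Result: KMJJA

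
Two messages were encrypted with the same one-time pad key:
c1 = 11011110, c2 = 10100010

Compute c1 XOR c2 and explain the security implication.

Step 1: c1 XOR c2 = (m1 XOR k) XOR (m2 XOR k).
Step 2: By XOR associativity/commutativity: = m1 XOR m2 XOR k XOR k = m1 XOR m2.
Step 3: 11011110 XOR 10100010 = 01111100 = 124.
Step 4: The key cancels out! An attacker learns m1 XOR m2 = 124, revealing the relationship between plaintexts.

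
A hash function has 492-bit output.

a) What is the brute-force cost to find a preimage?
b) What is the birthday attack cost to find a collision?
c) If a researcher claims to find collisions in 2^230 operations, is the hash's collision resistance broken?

Step 1: Preimage resistance requires brute-force of 2^492 operations.
Step 2: Collision resistance (birthday bound) = 2^(492/2) = 2^246.
Step 3: The claimed attack costs 2^230 operations.
Step 4: Since 2^230 < 2^246, the claimed attack beats the generic birthday bound, so collision resistance is broken.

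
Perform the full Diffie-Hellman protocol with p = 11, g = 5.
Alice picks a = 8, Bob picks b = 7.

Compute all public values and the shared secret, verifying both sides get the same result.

Step 1: A = g^a mod p = 5^8 mod 11 = 4.
Step 2: B = g^b mod p = 5^7 mod 11 = 3.
Step 3: Alice computes s = B^a mod p = 3^8 mod 11 = 5.
Step 4: Bob computes s = A^b mod p = 4^7 mod 11 = 5.
Both sides agree: shared secret = 5.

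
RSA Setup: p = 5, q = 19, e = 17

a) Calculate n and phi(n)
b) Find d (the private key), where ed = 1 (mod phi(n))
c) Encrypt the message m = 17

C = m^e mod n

Step 1: n = 5 * 19 = 95.
Step 2: phi(n) = (5-1)(19-1) = 4 * 18 = 72.
Step 3: Find d = 17^(-1) mod 72 = 17.
  Verify: 17 * 17 = 289 = 1 (mod 72).
Step 4: C = 17^17 mod 95 = 47.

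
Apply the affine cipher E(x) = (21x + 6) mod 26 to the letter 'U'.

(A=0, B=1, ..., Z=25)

Step 1: Convert 'U' to number: x = 20.
Step 2: E(20) = (21 * 20 + 6) mod 26 = 426 mod 26 = 10.
Step 3: Convert 10 back to letter: K.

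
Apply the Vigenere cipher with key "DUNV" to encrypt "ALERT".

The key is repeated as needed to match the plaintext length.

Step 1: Repeat key to match plaintext length:
  Plaintext: ALERT
  Key:       DUNVD
Step 2: Encrypt each letter:
  A(0) + D(3) = (0+3) mod 26 = 3 = D
  L(11) + U(20) = (11+20) mod 26 = 5 = F
  E(4) + N(13) = (4+13) mod 26 = 17 = R
  R(17) + V(21) = (17+21) mod 26 = 12 = M
  T(19) + D(3) = (19+3) mod 26 = 22 = W
Ciphertext: DFRMW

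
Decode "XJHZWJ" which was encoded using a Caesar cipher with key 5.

Step 1: Reverse the shift by subtracting 5 from each letter position.
  X (position 23) -> position (23-5) mod 26 = 18 -> S
  J (position 9) -> position (9-5) mod 26 = 4 -> E
  H (position 7) -> position (7-5) mod 26 = 2 -> C
  Z (position 25) -> position (25-5) mod 26 = 20 -> U
  W (position 22) -> position (22-5) mod 26 = 17 -> R
  J (position 9) -> position (9-5) mod 26 = 4 -> E
Decrypted message: SECURE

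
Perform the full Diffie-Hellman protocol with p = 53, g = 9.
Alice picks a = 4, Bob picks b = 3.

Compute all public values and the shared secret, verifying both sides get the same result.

Step 1: A = g^a mod p = 9^4 mod 53 = 42.
Step 2: B = g^b mod p = 9^3 mod 53 = 40.
Step 3: Alice computes s = B^a mod p = 40^4 mod 53 = 47.
Step 4: Bob computes s = A^b mod p = 42^3 mod 53 = 47.
Both sides agree: shared secret = 47.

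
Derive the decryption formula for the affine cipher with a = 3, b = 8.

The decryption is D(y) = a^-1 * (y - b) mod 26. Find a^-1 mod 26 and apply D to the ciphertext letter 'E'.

Step 1: Find a^-1, the modular inverse of 3 mod 26.
Step 2: We need 3 * a^-1 = 1 (mod 26).
Step 3: 3 * 9 = 27 = 1 * 26 + 1, so a^-1 = 9.
Step 4: D(y) = 9(y - 8) mod 26.
Step 5: Apply to 'E' (y = 4): D(4) = 9 * (4 - 8) mod 26 = 9 * -4 mod 26 = 16 -> 'Q'.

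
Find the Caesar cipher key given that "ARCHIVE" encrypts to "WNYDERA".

Step 1: Compare first letters: A (position 0) -> W (position 22).
Step 2: Shift = (22 - 0) mod 26 = 22.
The shift value is 22.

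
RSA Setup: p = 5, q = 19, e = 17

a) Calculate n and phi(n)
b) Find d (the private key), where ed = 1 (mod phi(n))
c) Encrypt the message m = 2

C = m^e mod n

Step 1: n = 5 * 19 = 95.
Step 2: phi(n) = (5-1)(19-1) = 4 * 18 = 72.
Step 3: Find d = 17^(-1) mod 72 = 17.
  Verify: 17 * 17 = 289 = 1 (mod 72).
Step 4: C = 2^17 mod 95 = 67.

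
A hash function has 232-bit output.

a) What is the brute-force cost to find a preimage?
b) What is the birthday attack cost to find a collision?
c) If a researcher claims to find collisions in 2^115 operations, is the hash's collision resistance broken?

Step 1: Preimage resistance requires brute-force of 2^232 operations.
Step 2: Collision resistance (birthday bound) = 2^(232/2) = 2^116.
Step 3: The claimed attack costs 2^115 operations.
Step 4: Since 2^115 < 2^116, the claimed attack beats the generic birthday bound, so collision resistance is broken.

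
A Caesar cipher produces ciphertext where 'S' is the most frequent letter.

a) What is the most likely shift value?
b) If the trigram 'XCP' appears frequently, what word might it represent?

Step 1: In English, 'E' is the most frequent letter (12.7%).
Step 2: The most frequent ciphertext letter is 'S' (position 18).
Step 3: Shift = (18 - 4) mod 26 = 14.
Step 4: Decrypt 'XCP' by shifting back 14:
  X -> J
  C -> O
  P -> B
Step 5: 'XCP' decrypts to 'JOB'.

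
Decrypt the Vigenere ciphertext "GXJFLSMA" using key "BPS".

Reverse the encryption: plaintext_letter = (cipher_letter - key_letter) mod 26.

Step 1: Extend key: BPSBPSBP
Step 2: Decrypt each letter (c - k) mod 26:
  G(6) - B(1) = (6-1) mod 26 = 5 = F
  X(23) - P(15) = (23-15) mod 26 = 8 = I
  J(9) - S(18) = (9-18) mod 26 = 17 = R
  F(5) - B(1) = (5-1) mod 26 = 4 = E
  L(11) - P(15) = (11-15) mod 26 = 22 = W
  S(18) - S(18) = (18-18) mod 26 = 0 = A
  M(12) - B(1) = (12-1) mod 26 = 11 = L
  A(0) - P(15) = (0-15) mod 26 = 11 = L
Plaintext: FIREWALL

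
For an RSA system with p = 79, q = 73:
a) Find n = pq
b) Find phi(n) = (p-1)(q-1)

Step 1: n = p * q = 79 * 73 = 5767.
Step 2: phi(n) = (p-1)(q-1) = 78 * 72 = 5616.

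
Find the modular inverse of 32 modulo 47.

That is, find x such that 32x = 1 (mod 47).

Step 1: We need x such that 32 * x = 1 (mod 47).
Step 2: Using the extended Euclidean algorithm or trial:
  32 * 25 = 800 = 17 * 47 + 1.
Step 3: Since 800 mod 47 = 1, the inverse is x = 25.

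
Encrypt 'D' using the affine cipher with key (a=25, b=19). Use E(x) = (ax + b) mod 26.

Step 1: Convert 'D' to number: x = 3.
Step 2: E(3) = (25 * 3 + 19) mod 26 = 94 mod 26 = 16.
Step 3: Convert 16 back to letter: Q.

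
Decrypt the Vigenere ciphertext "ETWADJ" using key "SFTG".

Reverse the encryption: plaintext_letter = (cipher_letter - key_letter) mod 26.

Step 1: Extend key: SFTGSF
Step 2: Decrypt each letter (c - k) mod 26:
  E(4) - S(18) = (4-18) mod 26 = 12 = M
  T(19) - F(5) = (19-5) mod 26 = 14 = O
  W(22) - T(19) = (22-19) mod 26 = 3 = D
  A(0) - G(6) = (0-6) mod 26 = 20 = U
  D(3) - S(18) = (3-18) mod 26 = 11 = L
  J(9) - F(5) = (9-5) mod 26 = 4 = E
Plaintext: MODULE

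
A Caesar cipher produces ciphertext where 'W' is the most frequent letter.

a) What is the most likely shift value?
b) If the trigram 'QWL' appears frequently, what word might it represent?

Step 1: In English, 'E' is the most frequent letter (12.7%).
Step 2: The most frequent ciphertext letter is 'W' (position 22).
Step 3: Shift = (22 - 4) mod 26 = 18.
Step 4: Decrypt 'QWL' by shifting back 18:
  Q -> Y
  W -> E
  L -> T
Step 5: 'QWL' decrypts to 'YET'.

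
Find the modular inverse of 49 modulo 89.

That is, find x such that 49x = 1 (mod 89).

Step 1: We need x such that 49 * x = 1 (mod 89).
Step 2: Using the extended Euclidean algorithm or trial:
  49 * 20 = 980 = 11 * 89 + 1.
Step 3: Since 980 mod 89 = 1, the inverse is x = 20.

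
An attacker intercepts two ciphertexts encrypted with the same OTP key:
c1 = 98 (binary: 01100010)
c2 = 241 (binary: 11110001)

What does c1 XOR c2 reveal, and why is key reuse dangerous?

Step 1: c1 XOR c2 = (m1 XOR k) XOR (m2 XOR k).
Step 2: By XOR associativity/commutativity: = m1 XOR m2 XOR k XOR k = m1 XOR m2.
Step 3: 01100010 XOR 11110001 = 10010011 = 147.
Step 4: The key cancels out! An attacker learns m1 XOR m2 = 147, revealing the relationship between plaintexts.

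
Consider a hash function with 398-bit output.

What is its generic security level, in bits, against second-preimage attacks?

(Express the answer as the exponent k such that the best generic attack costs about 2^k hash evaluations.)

Step 1: The hash has a 398-bit output.
Step 2: Second-preimage resistance means: given a specific input x, it should be infeasible to find a different y with h(y) = h(x).
With a 398-bit output, a generic search for a second preimage costs about 2^398 evaluations (each trial matches the fixed target with probability 2^-398).
Step 3: Security level = 398 bits.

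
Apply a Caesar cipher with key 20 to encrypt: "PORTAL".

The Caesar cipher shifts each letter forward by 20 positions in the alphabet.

Step 1: For each letter, shift forward by 20 positions (mod 26).
  P (position 15) -> position (15+20) mod 26 = 9 -> J
  O (position 14) -> position (14+20) mod 26 = 8 -> I
  R (position 17) -> position (17+20) mod 26 = 11 -> L
  T (position 19) -> position (19+20) mod 26 = 13 -> N
  A (position 0) -> position (0+20) mod 26 = 20 -> U
  L (position 11) -> position (11+20) mod 26 = 5 -> F
Result: JILNUF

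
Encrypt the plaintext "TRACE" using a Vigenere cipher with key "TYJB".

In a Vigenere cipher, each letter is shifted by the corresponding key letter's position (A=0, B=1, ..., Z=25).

Step 1: Repeat key to match plaintext length:
  Plaintext: TRACE
  Key:       TYJBT
Step 2: Encrypt each letter:
  T(19) + T(19) = (19+19) mod 26 = 12 = M
  R(17) + Y(24) = (17+24) mod 26 = 15 = P
  A(0) + J(9) = (0+9) mod 26 = 9 = J
  C(2) + B(1) = (2+1) mod 26 = 3 = D
  E(4) + T(19) = (4+19) mod 26 = 23 = X
Ciphertext: MPJDX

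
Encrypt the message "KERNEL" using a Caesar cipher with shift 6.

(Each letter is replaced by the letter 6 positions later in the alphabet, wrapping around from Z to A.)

Step 1: For each letter, shift forward by 6 positions (mod 26).
  K (position 10) -> position (10+6) mod 26 = 16 -> Q
  E (position 4) -> position (4+6) mod 26 = 10 -> K
  R (position 17) -> position (17+6) mod 26 = 23 -> X
  N (position 13) -> position (13+6) mod 26 = 19 -> T
  E (position 4) -> position (4+6) mod 26 = 10 -> K
  L (position 11) -> position (11+6) mod 26 = 17 -> R
Result: QKXTKR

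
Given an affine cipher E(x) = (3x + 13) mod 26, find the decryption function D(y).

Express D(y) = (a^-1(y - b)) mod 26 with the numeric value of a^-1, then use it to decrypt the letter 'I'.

Step 1: Find a^-1, the modular inverse of 3 mod 26.
Step 2: We need 3 * a^-1 = 1 (mod 26).
Step 3: 3 * 9 = 27 = 1 * 26 + 1, so a^-1 = 9.
Step 4: D(y) = 9(y - 13) mod 26.
Step 5: Apply to 'I' (y = 8): D(8) = 9 * (8 - 13) mod 26 = 9 * -5 mod 26 = 7 -> 'H'.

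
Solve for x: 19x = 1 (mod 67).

Step 1: We need x such that 19 * x = 1 (mod 67).
Step 2: Using the extended Euclidean algorithm or trial:
  19 * 60 = 1140 = 17 * 67 + 1.
Step 3: Since 1140 mod 67 = 1, the inverse is x = 60.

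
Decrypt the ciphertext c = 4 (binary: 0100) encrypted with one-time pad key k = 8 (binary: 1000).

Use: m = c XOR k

Step 1: XOR ciphertext with key:
  Ciphertext: 0100
  Key:        1000
  XOR:        1100
Step 2: Plaintext = 1100 = 12 in decimal.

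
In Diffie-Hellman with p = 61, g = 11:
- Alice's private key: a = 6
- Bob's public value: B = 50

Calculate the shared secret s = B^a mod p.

Step 1: s = B^a mod p = 50^6 mod 61.
  50^1 mod 61 = 50
  50^2 mod 61 = (50 * 50) mod 61 = 60
  50^3 mod 61 = (60 * 50) mod 61 = 11
  50^4 mod 61 = (11 * 50) mod 61 = 1
  50^5 mod 61 = (1 * 50) mod 61 = 50
  50^6 mod 61 = (50 * 50) mod 61 = 60
Result: shared secret = 60.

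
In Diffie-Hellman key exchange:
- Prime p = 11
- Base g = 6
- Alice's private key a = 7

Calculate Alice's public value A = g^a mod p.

Step 1: A = g^a mod p = 6^7 mod 11.
  6^1 mod 11 = 6
  6^2 mod 11 = (6 * 6) mod 11 = 3
  6^3 mod 11 = (3 * 6) mod 11 = 7
  6^4 mod 11 = (7 * 6) mod 11 = 9
  6^5 mod 11 = (9 * 6) mod 11 = 10
  6^6 mod 11 = (10 * 6) mod 11 = 5
  6^7 mod 11 = (5 * 6) mod 11 = 8
Result: A = 8.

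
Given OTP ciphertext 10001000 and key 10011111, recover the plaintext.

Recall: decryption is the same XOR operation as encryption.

Step 1: XOR ciphertext with key:
  Ciphertext: 10001000
  Key:        10011111
  XOR:        00010111
Step 2: Plaintext = 00010111 = 23 in decimal.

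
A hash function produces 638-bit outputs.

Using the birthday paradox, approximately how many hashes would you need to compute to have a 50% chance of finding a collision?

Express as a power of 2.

Step 1: The birthday paradox gives collision probability ~50% after sqrt(2^n) = 2^(n/2) hashes.
Step 2: For 638-bit output: 2^(638/2) = 2^319.
Step 3: Approximately 2^319 hash computations needed.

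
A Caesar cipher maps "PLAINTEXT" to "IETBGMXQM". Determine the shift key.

Step 1: Compare first letters: P (position 15) -> I (position 8).
Step 2: Shift = (8 - 15) mod 26 = 19.
The shift value is 19.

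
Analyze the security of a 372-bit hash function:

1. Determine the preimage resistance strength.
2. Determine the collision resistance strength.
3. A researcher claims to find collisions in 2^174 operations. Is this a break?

Step 1: Preimage resistance requires brute-force of 2^372 operations.
Step 2: Collision resistance (birthday bound) = 2^(372/2) = 2^186.
Step 3: The claimed attack costs 2^174 operations.
Step 4: Since 2^174 < 2^186, the claimed attack beats the generic birthday bound, so collision resistance is broken.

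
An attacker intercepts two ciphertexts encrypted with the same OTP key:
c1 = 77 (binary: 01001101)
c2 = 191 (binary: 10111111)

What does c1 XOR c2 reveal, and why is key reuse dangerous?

Step 1: c1 XOR c2 = (m1 XOR k) XOR (m2 XOR k).
Step 2: By XOR associativity/commutativity: = m1 XOR m2 XOR k XOR k = m1 XOR m2.
Step 3: 01001101 XOR 10111111 = 11110010 = 242.
Step 4: The key cancels out! An attacker learns m1 XOR m2 = 242, revealing the relationship between plaintexts.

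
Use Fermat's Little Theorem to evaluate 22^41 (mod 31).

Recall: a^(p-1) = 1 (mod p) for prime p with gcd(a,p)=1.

Step 1: Since 31 is prime, by Fermat's Little Theorem: 22^30 = 1 (mod 31).
Step 2: Reduce exponent: 41 mod 30 = 11.
Step 3: So 22^41 = 22^11 (mod 31).
Step 4: 22^11 mod 31 = 17.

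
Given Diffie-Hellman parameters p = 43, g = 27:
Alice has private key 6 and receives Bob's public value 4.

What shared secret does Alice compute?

Step 1: s = B^a mod p = 4^6 mod 43.
  4^1 mod 43 = 4
  4^2 mod 43 = (4 * 4) mod 43 = 16
  4^3 mod 43 = (16 * 4) mod 43 = 21
  4^4 mod 43 = (21 * 4) mod 43 = 41
  4^5 mod 43 = (41 * 4) mod 43 = 35
  4^6 mod 43 = (35 * 4) mod 43 = 11
Result: shared secret = 11.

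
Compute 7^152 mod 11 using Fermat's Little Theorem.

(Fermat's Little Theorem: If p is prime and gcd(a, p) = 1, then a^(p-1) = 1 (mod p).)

Step 1: Since 11 is prime, by Fermat's Little Theorem: 7^10 = 1 (mod 11).
Step 2: Reduce exponent: 152 mod 10 = 2.
Step 3: So 7^152 = 7^2 (mod 11).
Step 4: 7^2 mod 11 = 5.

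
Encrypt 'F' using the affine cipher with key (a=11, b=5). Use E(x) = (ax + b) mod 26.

Step 1: Convert 'F' to number: x = 5.
Step 2: E(5) = (11 * 5 + 5) mod 26 = 60 mod 26 = 8.
Step 3: Convert 8 back to letter: I.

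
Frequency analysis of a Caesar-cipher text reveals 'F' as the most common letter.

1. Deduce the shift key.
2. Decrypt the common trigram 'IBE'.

Step 1: In English, 'E' is the most frequent letter (12.7%).
Step 2: The most frequent ciphertext letter is 'F' (position 5).
Step 3: Shift = (5 - 4) mod 26 = 1.
Step 4: Decrypt 'IBE' by shifting back 1:
  I -> H
  B -> A
  E -> D
Step 5: 'IBE' decrypts to 'HAD'.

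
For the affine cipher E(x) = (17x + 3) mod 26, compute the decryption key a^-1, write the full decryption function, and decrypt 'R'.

Step 1: Find a^-1, the modular inverse of 17 mod 26.
Step 2: We need 17 * a^-1 = 1 (mod 26).
Step 3: 17 * 23 = 391 = 15 * 26 + 1, so a^-1 = 23.
Step 4: D(y) = 23(y - 3) mod 26.
Step 5: Apply to 'R' (y = 17): D(17) = 23 * (17 - 3) mod 26 = 23 * 14 mod 26 = 10 -> 'K'.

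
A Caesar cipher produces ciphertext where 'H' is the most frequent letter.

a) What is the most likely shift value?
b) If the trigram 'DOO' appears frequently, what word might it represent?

Step 1: In English, 'E' is the most frequent letter (12.7%).
Step 2: The most frequent ciphertext letter is 'H' (position 7).
Step 3: Shift = (7 - 4) mod 26 = 3.
Step 4: Decrypt 'DOO' by shifting back 3:
  D -> A
  O -> L
  O -> L
Step 5: 'DOO' decrypts to 'ALL'.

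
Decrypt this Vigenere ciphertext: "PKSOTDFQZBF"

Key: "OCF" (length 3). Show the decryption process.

Step 1: Key 'OCF' has length 3. Extended key: OCFOCFOCFOC
Step 2: Decrypt each position:
  P(15) - O(14) = 1 = B
  K(10) - C(2) = 8 = I
  S(18) - F(5) = 13 = N
  O(14) - O(14) = 0 = A
  T(19) - C(2) = 17 = R
  D(3) - F(5) = 24 = Y
  F(5) - O(14) = 17 = R
  Q(16) - C(2) = 14 = O
  Z(25) - F(5) = 20 = U
  B(1) - O(14) = 13 = N
  F(5) - C(2) = 3 = D
Plaintext: BINARYROUND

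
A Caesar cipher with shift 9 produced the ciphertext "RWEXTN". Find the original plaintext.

Step 1: Reverse the shift by subtracting 9 from each letter position.
  R (position 17) -> position (17-9) mod 26 = 8 -> I
  W (position 22) -> position (22-9) mod 26 = 13 -> N
  E (position 4) -> position (4-9) mod 26 = 21 -> V
  X (position 23) -> position (23-9) mod 26 = 14 -> O
  T (position 19) -> position (19-9) mod 26 = 10 -> K
  N (position 13) -> position (13-9) mod 26 = 4 -> E
Decrypted message: INVOKE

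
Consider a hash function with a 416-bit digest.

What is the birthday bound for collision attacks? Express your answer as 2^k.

Step 1: The birthday paradox gives collision probability ~50% after sqrt(2^n) = 2^(n/2) hashes.
Step 2: For 416-bit output: 2^(416/2) = 2^208.
Step 3: Approximately 2^208 hash computations needed.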